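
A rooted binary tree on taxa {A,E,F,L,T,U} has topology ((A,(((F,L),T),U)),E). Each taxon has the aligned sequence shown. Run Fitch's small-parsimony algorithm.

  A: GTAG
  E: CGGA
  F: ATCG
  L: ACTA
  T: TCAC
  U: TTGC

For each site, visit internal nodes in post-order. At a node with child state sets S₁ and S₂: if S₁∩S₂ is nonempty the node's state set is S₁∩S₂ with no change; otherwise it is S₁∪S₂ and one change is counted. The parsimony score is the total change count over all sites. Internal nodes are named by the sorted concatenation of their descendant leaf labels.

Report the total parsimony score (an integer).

[col 0] FL: children F:{A}, L:{A} ∩→ {A}; cost 0
[col 0] FLT: children FL:{A}, T:{T} ∪→ {A,T}; cost 1
[col 0] FLTU: children FLT:{A,T}, U:{T} ∩→ {T}; cost 0
[col 0] AFLTU: children A:{G}, FLTU:{T} ∪→ {G,T}; cost 1
[col 0] AEFLTU: children AFLTU:{G,T}, E:{C} ∪→ {C,G,T}; cost 1
[col 1] FL: children F:{T}, L:{C} ∪→ {C,T}; cost 1
[col 1] FLT: children FL:{C,T}, T:{C} ∩→ {C}; cost 0
[col 1] FLTU: children FLT:{C}, U:{T} ∪→ {C,T}; cost 1
[col 1] AFLTU: children A:{T}, FLTU:{C,T} ∩→ {T}; cost 0
[col 1] AEFLTU: children AFLTU:{T}, E:{G} ∪→ {G,T}; cost 1
[col 2] FL: children F:{C}, L:{T} ∪→ {C,T}; cost 1
[col 2] FLT: children FL:{C,T}, T:{A} ∪→ {A,C,T}; cost 1
[col 2] FLTU: children FLT:{A,C,T}, U:{G} ∪→ {A,C,G,T}; cost 1
[col 2] AFLTU: children A:{A}, FLTU:{A,C,G,T} ∩→ {A}; cost 0
[col 2] AEFLTU: children AFLTU:{A}, E:{G} ∪→ {A,G}; cost 1
[col 3] FL: children F:{G}, L:{A} ∪→ {A,G}; cost 1
[col 3] FLT: children FL:{A,G}, T:{C} ∪→ {A,C,G}; cost 1
[col 3] FLTU: children FLT:{A,C,G}, U:{C} ∩→ {C}; cost 0
[col 3] AFLTU: children A:{G}, FLTU:{C} ∪→ {C,G}; cost 1
[col 3] AEFLTU: children AFLTU:{C,G}, E:{A} ∪→ {A,C,G}; cost 1
per-site changes: [3, 3, 4, 4]; total = 14

14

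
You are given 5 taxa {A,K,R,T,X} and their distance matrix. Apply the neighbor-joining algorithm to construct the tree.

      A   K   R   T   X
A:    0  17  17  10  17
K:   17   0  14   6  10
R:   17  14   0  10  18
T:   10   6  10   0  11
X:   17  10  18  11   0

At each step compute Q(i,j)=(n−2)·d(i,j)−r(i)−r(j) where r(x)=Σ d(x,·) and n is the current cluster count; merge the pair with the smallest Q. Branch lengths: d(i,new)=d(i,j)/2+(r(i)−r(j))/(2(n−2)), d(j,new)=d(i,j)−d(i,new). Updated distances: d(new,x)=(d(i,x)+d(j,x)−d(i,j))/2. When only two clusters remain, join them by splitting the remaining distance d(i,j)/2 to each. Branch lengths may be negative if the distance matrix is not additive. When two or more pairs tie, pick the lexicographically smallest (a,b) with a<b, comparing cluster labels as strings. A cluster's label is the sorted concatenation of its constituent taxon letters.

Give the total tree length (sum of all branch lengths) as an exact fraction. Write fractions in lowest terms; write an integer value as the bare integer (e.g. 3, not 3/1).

31

1. join K+X (d=10, Q=-73) ⇒ KX; edges |K|=7/2, |X|=13/2
  updated: d(A,KX)=12, d(KX,R)=11, d(KX,T)=7/2
2. join A+R (d=17, Q=-43) ⇒ AR; edges |A|=35/4, |R|=33/4
  updated: d(AR,KX)=3, d(AR,T)=3/2
3. join AR+KX (d=3, Q=-8) ⇒ AKRX; edges |AR|=1/2, |KX|=5/2
  updated: d(AKRX,T)=1
4. join AKRX+T (d=1) ⇒ AKRTX; edges |AKRX|=1/2, |T|=1/2
final tree: (((A:35/4,R:33/4):1/2,(K:7/2,X:13/2):5/2):1/2,T:1/2)
total length: 31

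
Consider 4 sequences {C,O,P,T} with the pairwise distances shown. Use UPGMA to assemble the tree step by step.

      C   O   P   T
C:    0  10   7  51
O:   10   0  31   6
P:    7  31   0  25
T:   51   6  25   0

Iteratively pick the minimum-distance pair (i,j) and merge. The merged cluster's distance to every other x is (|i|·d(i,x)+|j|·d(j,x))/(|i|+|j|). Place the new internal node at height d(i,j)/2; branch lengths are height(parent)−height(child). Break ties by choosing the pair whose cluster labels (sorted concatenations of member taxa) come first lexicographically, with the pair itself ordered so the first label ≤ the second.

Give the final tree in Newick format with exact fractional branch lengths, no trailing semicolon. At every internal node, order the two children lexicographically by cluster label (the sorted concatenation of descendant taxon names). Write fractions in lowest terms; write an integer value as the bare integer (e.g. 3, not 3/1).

((C:7/2,P:7/2):89/8,(O:3,T:3):93/8)

1. join O+T (d=6) ⇒ OT; edges |O|=3, |T|=3
  updated: d(C,OT)=61/2, d(OT,P)=28
2. join C+P (d=7) ⇒ CP; edges |C|=7/2, |P|=7/2
  updated: d(CP,OT)=117/4
3. join CP+OT (d=117/4) ⇒ COPT; edges |CP|=89/8, |OT|=93/8
final tree: ((C:7/2,P:7/2):89/8,(O:3,T:3):93/8)
total length: 143/4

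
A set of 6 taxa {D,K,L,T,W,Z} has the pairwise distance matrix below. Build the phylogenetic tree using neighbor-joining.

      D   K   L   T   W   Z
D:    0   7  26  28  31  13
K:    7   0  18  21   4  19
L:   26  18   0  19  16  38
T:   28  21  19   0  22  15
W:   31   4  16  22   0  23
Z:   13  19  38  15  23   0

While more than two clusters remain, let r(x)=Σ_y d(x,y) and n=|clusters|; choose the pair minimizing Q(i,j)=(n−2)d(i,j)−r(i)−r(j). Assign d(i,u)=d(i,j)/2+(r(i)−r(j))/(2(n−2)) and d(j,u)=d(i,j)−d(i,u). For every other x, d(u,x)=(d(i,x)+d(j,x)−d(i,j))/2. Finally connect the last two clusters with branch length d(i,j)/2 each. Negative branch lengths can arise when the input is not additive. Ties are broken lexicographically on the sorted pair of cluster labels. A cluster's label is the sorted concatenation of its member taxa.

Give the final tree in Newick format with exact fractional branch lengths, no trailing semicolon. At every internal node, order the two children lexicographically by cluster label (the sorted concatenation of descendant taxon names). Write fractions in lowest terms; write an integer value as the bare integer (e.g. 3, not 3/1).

1. join D+Z (d=13, Q=-161) ⇒ DZ; edges |D|=49/8, |Z|=55/8
  updated: d(DZ,K)=13/2, d(DZ,L)=51/2, d(DZ,T)=15, d(DZ,W)=41/2
2. join K+W (d=4, Q=-100) ⇒ KW; edges |K|=-1/6, |W|=25/6
  updated: d(DZ,KW)=23/2, d(KW,L)=15, d(KW,T)=39/2
3. join DZ+T (d=15, Q=-151/2) ⇒ DTZ; edges |DZ|=57/8, |T|=63/8
  updated: d(DTZ,KW)=8, d(DTZ,L)=59/4
4. join DTZ+KW (d=8, Q=-151/4) ⇒ DKTWZ; edges |DTZ|=31/8, |KW|=33/8
  updated: d(DKTWZ,L)=87/8
5. join DKTWZ+L (d=87/8) ⇒ DKLTWZ; edges |DKTWZ|=87/16, |L|=87/16
final tree: ((((D:49/8,Z:55/8):57/8,T:63/8):31/8,(K:-1/6,W:25/6):33/8):87/16,L:87/16)
total length: 407/8

((((D:49/8,Z:55/8):57/8,T:63/8):31/8,(K:-1/6,W:25/6):33/8):87/16,L:87/16)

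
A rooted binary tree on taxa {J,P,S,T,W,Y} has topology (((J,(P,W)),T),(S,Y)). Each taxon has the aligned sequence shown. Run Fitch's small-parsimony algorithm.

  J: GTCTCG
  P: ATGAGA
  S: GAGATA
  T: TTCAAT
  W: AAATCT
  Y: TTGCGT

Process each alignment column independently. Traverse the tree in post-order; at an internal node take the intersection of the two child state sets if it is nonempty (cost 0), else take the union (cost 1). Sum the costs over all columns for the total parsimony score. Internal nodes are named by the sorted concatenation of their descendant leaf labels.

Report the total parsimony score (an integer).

[col 0] PW: children P:{A}, W:{A} ∩→ {A}; cost 0
[col 0] JPW: children J:{G}, PW:{A} ∪→ {A,G}; cost 1
[col 0] JPTW: children JPW:{A,G}, T:{T} ∪→ {A,G,T}; cost 1
[col 0] SY: children S:{G}, Y:{T} ∪→ {G,T}; cost 1
[col 0] JPSTWY: children JPTW:{A,G,T}, SY:{G,T} ∩→ {G,T}; cost 0
[col 1] PW: children P:{T}, W:{A} ∪→ {A,T}; cost 1
[col 1] JPW: children J:{T}, PW:{A,T} ∩→ {T}; cost 0
[col 1] JPTW: children JPW:{T}, T:{T} ∩→ {T}; cost 0
[col 1] SY: children S:{A}, Y:{T} ∪→ {A,T}; cost 1
[col 1] JPSTWY: children JPTW:{T}, SY:{A,T} ∩→ {T}; cost 0
[col 2] PW: children P:{G}, W:{A} ∪→ {A,G}; cost 1
[col 2] JPW: children J:{C}, PW:{A,G} ∪→ {A,C,G}; cost 1
[col 2] JPTW: children JPW:{A,C,G}, T:{C} ∩→ {C}; cost 0
[col 2] SY: children S:{G}, Y:{G} ∩→ {G}; cost 0
[col 2] JPSTWY: children JPTW:{C}, SY:{G} ∪→ {C,G}; cost 1
[col 3] PW: children P:{A}, W:{T} ∪→ {A,T}; cost 1
[col 3] JPW: children J:{T}, PW:{A,T} ∩→ {T}; cost 0
[col 3] JPTW: children JPW:{T}, T:{A} ∪→ {A,T}; cost 1
[col 3] SY: children S:{A}, Y:{C} ∪→ {A,C}; cost 1
[col 3] JPSTWY: children JPTW:{A,T}, SY:{A,C} ∩→ {A}; cost 0
[col 4] PW: children P:{G}, W:{C} ∪→ {C,G}; cost 1
[col 4] JPW: children J:{C}, PW:{C,G} ∩→ {C}; cost 0
[col 4] JPTW: children JPW:{C}, T:{A} ∪→ {A,C}; cost 1
[col 4] SY: children S:{T}, Y:{G} ∪→ {G,T}; cost 1
[col 4] JPSTWY: children JPTW:{A,C}, SY:{G,T} ∪→ {A,C,G,T}; cost 1
[col 5] PW: children P:{A}, W:{T} ∪→ {A,T}; cost 1
[col 5] JPW: children J:{G}, PW:{A,T} ∪→ {A,G,T}; cost 1
[col 5] JPTW: children JPW:{A,G,T}, T:{T} ∩→ {T}; cost 0
[col 5] SY: children S:{A}, Y:{T} ∪→ {A,T}; cost 1
[col 5] JPSTWY: children JPTW:{T}, SY:{A,T} ∩→ {T}; cost 0
per-site changes: [3, 2, 3, 3, 4, 3]; total = 18

18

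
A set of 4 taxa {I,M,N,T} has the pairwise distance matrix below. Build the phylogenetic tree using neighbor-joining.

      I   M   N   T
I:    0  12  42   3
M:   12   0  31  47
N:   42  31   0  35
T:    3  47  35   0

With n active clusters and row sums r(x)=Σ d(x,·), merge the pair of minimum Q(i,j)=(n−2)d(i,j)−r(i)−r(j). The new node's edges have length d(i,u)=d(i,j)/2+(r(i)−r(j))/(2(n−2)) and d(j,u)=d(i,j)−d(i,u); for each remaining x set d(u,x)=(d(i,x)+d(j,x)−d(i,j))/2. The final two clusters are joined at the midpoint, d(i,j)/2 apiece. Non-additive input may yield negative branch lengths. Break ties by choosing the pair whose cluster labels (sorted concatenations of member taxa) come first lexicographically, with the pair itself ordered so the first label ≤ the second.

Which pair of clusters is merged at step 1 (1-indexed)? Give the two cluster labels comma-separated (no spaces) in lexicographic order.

I,T

1. join I+T (d=3, Q=-136) ⇒ IT; edges |I|=-11/2, |T|=17/2
  updated: d(IT,M)=28, d(IT,N)=37
2. join IT+M (d=28, Q=-96) ⇒ IMT; edges |IT|=17, |M|=11
  updated: d(IMT,N)=20
3. join IMT+N (d=20) ⇒ IMNT; edges |IMT|=10, |N|=10
final tree: (((I:-11/2,T:17/2):17,M:11):10,N:10)
total length: 51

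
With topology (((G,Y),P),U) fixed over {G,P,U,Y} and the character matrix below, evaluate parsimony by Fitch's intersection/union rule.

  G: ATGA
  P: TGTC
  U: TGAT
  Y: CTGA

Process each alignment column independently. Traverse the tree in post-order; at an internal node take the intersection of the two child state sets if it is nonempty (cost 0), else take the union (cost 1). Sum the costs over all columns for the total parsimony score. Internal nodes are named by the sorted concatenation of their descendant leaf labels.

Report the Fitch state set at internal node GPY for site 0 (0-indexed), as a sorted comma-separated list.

[col 0] GY: children G:{A}, Y:{C} ∪→ {A,C}; cost 1
[col 0] GPY: children GY:{A,C}, P:{T} ∪→ {A,C,T}; cost 1
[col 0] GPUY: children GPY:{A,C,T}, U:{T} ∩→ {T}; cost 0
[col 1] GY: children G:{T}, Y:{T} ∩→ {T}; cost 0
[col 1] GPY: children GY:{T}, P:{G} ∪→ {G,T}; cost 1
[col 1] GPUY: children GPY:{G,T}, U:{G} ∩→ {G}; cost 0
[col 2] GY: children G:{G}, Y:{G} ∩→ {G}; cost 0
[col 2] GPY: children GY:{G}, P:{T} ∪→ {G,T}; cost 1
[col 2] GPUY: children GPY:{G,T}, U:{A} ∪→ {A,G,T}; cost 1
[col 3] GY: children G:{A}, Y:{A} ∩→ {A}; cost 0
[col 3] GPY: children GY:{A}, P:{C} ∪→ {A,C}; cost 1
[col 3] GPUY: children GPY:{A,C}, U:{T} ∪→ {A,C,T}; cost 1
per-site changes: [2, 1, 2, 2]; total = 7

A,C,T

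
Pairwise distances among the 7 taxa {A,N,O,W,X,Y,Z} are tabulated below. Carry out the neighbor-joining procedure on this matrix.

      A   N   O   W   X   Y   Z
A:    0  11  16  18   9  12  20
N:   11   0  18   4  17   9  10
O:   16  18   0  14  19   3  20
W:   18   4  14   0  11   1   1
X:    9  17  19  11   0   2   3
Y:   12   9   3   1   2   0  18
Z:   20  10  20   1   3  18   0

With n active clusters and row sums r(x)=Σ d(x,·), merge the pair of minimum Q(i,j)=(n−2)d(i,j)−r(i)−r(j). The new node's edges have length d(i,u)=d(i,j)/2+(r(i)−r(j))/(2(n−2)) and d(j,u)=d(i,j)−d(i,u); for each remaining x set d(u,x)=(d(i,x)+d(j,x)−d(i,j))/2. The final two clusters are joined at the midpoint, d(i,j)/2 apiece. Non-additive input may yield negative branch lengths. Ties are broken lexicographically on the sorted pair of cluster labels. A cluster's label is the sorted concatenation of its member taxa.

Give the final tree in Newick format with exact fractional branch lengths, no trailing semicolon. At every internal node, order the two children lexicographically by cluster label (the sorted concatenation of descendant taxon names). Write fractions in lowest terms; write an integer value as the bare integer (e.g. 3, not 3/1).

step 1: merge (O,Y) at d=3, Q=-120; branch lengths O→6, Y→-3; new cluster OY
  updated: d(A,OY)=25/2, d(N,OY)=12, d(OY,W)=6, d(OY,X)=9, d(OY,Z)=35/2
step 2: merge (X,Z) at d=3, Q=-177/2; branch lengths X→19/16, Z→29/16; new cluster XZ
  updated: d(A,XZ)=13, d(N,XZ)=12, d(OY,XZ)=47/4, d(W,XZ)=9/2
step 3: merge (A,N) at d=11, Q=-121/2; branch lengths A→97/12, N→35/12; new cluster AN
  updated: d(AN,OY)=27/4, d(AN,W)=11/2, d(AN,XZ)=7
step 4: merge (AN,OY) at d=27/4, Q=-121/4; branch lengths AN→33/16, OY→75/16; new cluster ANOY
  updated: d(ANOY,W)=19/8, d(ANOY,XZ)=6
step 5: merge (ANOY,W) at d=19/8, Q=-103/8; branch lengths ANOY→31/16, W→7/16; new cluster ANOWY
  updated: d(ANOWY,XZ)=65/16
step 6: merge (ANOWY,XZ) at d=65/16; branch lengths ANOWY→65/32, XZ→65/32; new cluster ANOWXYZ
final tree: ((((A:97/12,N:35/12):33/16,(O:6,Y:-3):75/16):31/16,W:7/16):65/32,(X:19/16,Z:29/16):65/32)
total length: 483/16

((((A:97/12,N:35/12):33/16,(O:6,Y:-3):75/16):31/16,W:7/16):65/32,(X:19/16,Z:29/16):65/32)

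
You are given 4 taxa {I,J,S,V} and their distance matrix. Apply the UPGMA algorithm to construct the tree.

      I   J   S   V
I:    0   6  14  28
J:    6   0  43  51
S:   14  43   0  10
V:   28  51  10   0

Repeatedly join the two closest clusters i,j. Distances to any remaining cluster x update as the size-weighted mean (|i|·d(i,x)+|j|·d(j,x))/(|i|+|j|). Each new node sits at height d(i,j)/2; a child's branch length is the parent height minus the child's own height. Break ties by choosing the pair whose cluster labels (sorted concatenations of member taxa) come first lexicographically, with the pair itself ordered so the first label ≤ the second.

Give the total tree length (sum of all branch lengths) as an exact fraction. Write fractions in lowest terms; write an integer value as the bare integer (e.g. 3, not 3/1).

iteration 1: select I,J (d=6); attach at lengths (3, 3); label the merged cluster IJ
  updated: d(IJ,S)=57/2, d(IJ,V)=79/2
iteration 2: select S,V (d=10); attach at lengths (5, 5); label the merged cluster SV
  updated: d(IJ,SV)=34
iteration 3: select IJ,SV (d=34); attach at lengths (14, 12); label the merged cluster IJSV
final tree: ((I:3,J:3):14,(S:5,V:5):12)
total length: 42

42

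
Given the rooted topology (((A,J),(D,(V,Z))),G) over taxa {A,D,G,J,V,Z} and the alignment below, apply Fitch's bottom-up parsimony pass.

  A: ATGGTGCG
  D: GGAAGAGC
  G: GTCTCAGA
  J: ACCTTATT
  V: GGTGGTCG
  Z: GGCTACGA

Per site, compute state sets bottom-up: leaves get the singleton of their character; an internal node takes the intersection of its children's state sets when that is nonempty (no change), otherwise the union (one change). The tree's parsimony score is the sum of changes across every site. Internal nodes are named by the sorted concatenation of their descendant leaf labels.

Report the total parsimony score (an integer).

[col 0] AJ: children A:{A}, J:{A} ∩→ {A}; cost 0
[col 0] VZ: children V:{G}, Z:{G} ∩→ {G}; cost 0
[col 0] DVZ: children D:{G}, VZ:{G} ∩→ {G}; cost 0
[col 0] ADJVZ: children AJ:{A}, DVZ:{G} ∪→ {A,G}; cost 1
[col 0] ADGJVZ: children ADJVZ:{A,G}, G:{G} ∩→ {G}; cost 0
[col 1] AJ: children A:{T}, J:{C} ∪→ {C,T}; cost 1
[col 1] VZ: children V:{G}, Z:{G} ∩→ {G}; cost 0
[col 1] DVZ: children D:{G}, VZ:{G} ∩→ {G}; cost 0
[col 1] ADJVZ: children AJ:{C,T}, DVZ:{G} ∪→ {C,G,T}; cost 1
[col 1] ADGJVZ: children ADJVZ:{C,G,T}, G:{T} ∩→ {T}; cost 0
[col 2] AJ: children A:{G}, J:{C} ∪→ {C,G}; cost 1
[col 2] VZ: children V:{T}, Z:{C} ∪→ {C,T}; cost 1
[col 2] DVZ: children D:{A}, VZ:{C,T} ∪→ {A,C,T}; cost 1
[col 2] ADJVZ: children AJ:{C,G}, DVZ:{A,C,T} ∩→ {C}; cost 0
[col 2] ADGJVZ: children ADJVZ:{C}, G:{C} ∩→ {C}; cost 0
[col 3] AJ: children A:{G}, J:{T} ∪→ {G,T}; cost 1
[col 3] VZ: children V:{G}, Z:{T} ∪→ {G,T}; cost 1
[col 3] DVZ: children D:{A}, VZ:{G,T} ∪→ {A,G,T}; cost 1
[col 3] ADJVZ: children AJ:{G,T}, DVZ:{A,G,T} ∩→ {G,T}; cost 0
[col 3] ADGJVZ: children ADJVZ:{G,T}, G:{T} ∩→ {T}; cost 0
[col 4] AJ: children A:{T}, J:{T} ∩→ {T}; cost 0
[col 4] VZ: children V:{G}, Z:{A} ∪→ {A,G}; cost 1
[col 4] DVZ: children D:{G}, VZ:{A,G} ∩→ {G}; cost 0
[col 4] ADJVZ: children AJ:{T}, DVZ:{G} ∪→ {G,T}; cost 1
[col 4] ADGJVZ: children ADJVZ:{G,T}, G:{C} ∪→ {C,G,T}; cost 1
[col 5] AJ: children A:{G}, J:{A} ∪→ {A,G}; cost 1
[col 5] VZ: children V:{T}, Z:{C} ∪→ {C,T}; cost 1
[col 5] DVZ: children D:{A}, VZ:{C,T} ∪→ {A,C,T}; cost 1
[col 5] ADJVZ: children AJ:{A,G}, DVZ:{A,C,T} ∩→ {A}; cost 0
[col 5] ADGJVZ: children ADJVZ:{A}, G:{A} ∩→ {A}; cost 0
[col 6] AJ: children A:{C}, J:{T} ∪→ {C,T}; cost 1
[col 6] VZ: children V:{C}, Z:{G} ∪→ {C,G}; cost 1
[col 6] DVZ: children D:{G}, VZ:{C,G} ∩→ {G}; cost 0
[col 6] ADJVZ: children AJ:{C,T}, DVZ:{G} ∪→ {C,G,T}; cost 1
[col 6] ADGJVZ: children ADJVZ:{C,G,T}, G:{G} ∩→ {G}; cost 0
[col 7] AJ: children A:{G}, J:{T} ∪→ {G,T}; cost 1
[col 7] VZ: children V:{G}, Z:{A} ∪→ {A,G}; cost 1
[col 7] DVZ: children D:{C}, VZ:{A,G} ∪→ {A,C,G}; cost 1
[col 7] ADJVZ: children AJ:{G,T}, DVZ:{A,C,G} ∩→ {G}; cost 0
[col 7] ADGJVZ: children ADJVZ:{G}, G:{A} ∪→ {A,G}; cost 1
per-site changes: [1, 2, 3, 3, 3, 3, 3, 4]; total = 22

22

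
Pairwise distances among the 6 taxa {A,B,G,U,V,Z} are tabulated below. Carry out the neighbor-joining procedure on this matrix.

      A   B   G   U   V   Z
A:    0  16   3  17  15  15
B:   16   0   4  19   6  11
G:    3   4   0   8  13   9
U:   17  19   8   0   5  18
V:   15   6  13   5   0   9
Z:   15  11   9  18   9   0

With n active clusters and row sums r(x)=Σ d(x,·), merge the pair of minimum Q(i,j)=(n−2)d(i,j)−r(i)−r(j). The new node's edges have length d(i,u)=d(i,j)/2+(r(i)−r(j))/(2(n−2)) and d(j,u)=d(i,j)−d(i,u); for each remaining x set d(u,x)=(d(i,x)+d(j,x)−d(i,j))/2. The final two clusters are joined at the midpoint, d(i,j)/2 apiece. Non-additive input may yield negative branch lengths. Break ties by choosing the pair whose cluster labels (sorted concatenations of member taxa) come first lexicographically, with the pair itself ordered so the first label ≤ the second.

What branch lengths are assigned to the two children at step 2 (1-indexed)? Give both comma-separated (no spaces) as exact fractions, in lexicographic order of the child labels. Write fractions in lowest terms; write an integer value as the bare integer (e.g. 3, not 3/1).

step 1: merge (U,V) at d=5, Q=-95; branch lengths U→39/8, V→1/8; new cluster UV
  updated: d(A,UV)=27/2, d(B,UV)=10, d(G,UV)=8, d(UV,Z)=11
step 2: merge (A,G) at d=3, Q=-125/2; branch lengths A→65/12, G→-29/12; new cluster AG
  updated: d(AG,B)=17/2, d(AG,UV)=37/4, d(AG,Z)=21/2
step 3: merge (AG,B) at d=17/2, Q=-163/4; branch lengths AG→63/16, B→73/16; new cluster ABG
  updated: d(ABG,UV)=43/8, d(ABG,Z)=13/2
step 4: merge (ABG,UV) at d=43/8, Q=-183/8; branch lengths ABG→7/16, UV→79/16; new cluster ABGUV
  updated: d(ABGUV,Z)=97/16
step 5: merge (ABGUV,Z) at d=97/16; branch lengths ABGUV→97/32, Z→97/32; new cluster ABGUVZ
final tree: ((((A:65/12,G:-29/12):63/16,B:73/16):7/16,(U:39/8,V:1/8):79/16):97/32,Z:97/32)
total length: 447/16

65/12,-29/12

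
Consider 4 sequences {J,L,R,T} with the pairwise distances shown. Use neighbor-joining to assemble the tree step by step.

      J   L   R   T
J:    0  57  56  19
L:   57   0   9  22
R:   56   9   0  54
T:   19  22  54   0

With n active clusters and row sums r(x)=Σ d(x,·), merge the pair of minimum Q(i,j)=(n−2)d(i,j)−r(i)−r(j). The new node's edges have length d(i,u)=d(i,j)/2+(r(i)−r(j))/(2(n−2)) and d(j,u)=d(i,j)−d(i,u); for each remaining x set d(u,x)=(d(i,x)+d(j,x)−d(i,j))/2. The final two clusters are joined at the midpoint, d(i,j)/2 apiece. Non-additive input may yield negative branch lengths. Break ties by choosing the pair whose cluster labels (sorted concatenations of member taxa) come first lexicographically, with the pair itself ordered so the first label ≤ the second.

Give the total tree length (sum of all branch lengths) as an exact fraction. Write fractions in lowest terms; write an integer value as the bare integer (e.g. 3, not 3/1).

245/4

step 1: merge (J,T) at d=19, Q=-189; branch lengths J→75/4, T→1/4; new cluster JT
  updated: d(JT,L)=30, d(JT,R)=91/2
step 2: merge (JT,L) at d=30, Q=-169/2; branch lengths JT→133/4, L→-13/4; new cluster JLT
  updated: d(JLT,R)=49/4
step 3: merge (JLT,R) at d=49/4; branch lengths JLT→49/8, R→49/8; new cluster JLRT
final tree: (((J:75/4,T:1/4):133/4,L:-13/4):49/8,R:49/8)
total length: 245/4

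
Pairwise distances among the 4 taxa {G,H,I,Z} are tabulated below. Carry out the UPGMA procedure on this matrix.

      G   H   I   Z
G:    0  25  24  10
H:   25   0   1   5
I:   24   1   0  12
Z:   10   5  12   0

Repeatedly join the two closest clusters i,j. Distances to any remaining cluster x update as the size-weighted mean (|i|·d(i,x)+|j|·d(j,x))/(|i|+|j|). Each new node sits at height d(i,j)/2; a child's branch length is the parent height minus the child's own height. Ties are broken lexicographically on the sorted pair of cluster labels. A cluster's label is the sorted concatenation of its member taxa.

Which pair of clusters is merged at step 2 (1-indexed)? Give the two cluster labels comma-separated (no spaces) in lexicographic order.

HI,Z

step 1: merge (H,I) at d=1; branch lengths H→1/2, I→1/2; new cluster HI
  updated: d(G,HI)=49/2, d(HI,Z)=17/2
step 2: merge (HI,Z) at d=17/2; branch lengths HI→15/4, Z→17/4; new cluster HIZ
  updated: d(G,HIZ)=59/3
step 3: merge (G,HIZ) at d=59/3; branch lengths G→59/6, HIZ→67/12; new cluster GHIZ
final tree: (G:59/6,((H:1/2,I:1/2):15/4,Z:17/4):67/12)
total length: 293/12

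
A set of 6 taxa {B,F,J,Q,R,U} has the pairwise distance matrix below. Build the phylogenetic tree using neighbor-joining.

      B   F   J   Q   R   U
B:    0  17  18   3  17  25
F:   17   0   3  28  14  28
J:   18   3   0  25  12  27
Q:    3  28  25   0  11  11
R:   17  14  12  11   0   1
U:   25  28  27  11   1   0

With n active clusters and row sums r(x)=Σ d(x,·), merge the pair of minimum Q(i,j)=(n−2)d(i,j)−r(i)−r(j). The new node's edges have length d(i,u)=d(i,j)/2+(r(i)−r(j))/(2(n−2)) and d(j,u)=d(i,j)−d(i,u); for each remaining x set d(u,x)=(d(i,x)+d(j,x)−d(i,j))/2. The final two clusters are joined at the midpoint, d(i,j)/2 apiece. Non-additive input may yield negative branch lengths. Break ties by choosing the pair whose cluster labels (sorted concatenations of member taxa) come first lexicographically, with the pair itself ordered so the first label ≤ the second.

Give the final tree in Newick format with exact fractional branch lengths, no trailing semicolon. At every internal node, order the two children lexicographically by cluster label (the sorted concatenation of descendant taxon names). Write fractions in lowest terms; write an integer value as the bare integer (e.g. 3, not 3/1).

iteration 1: select F,J (d=3, Q=-163); attach at lengths (17/8, 7/8); label the merged cluster FJ
  updated: d(B,FJ)=16, d(FJ,Q)=25, d(FJ,R)=23/2, d(FJ,U)=26
iteration 2: select B,Q (d=3, Q=-102); attach at lengths (10/3, -1/3); label the merged cluster BQ
  updated: d(BQ,FJ)=19, d(BQ,R)=25/2, d(BQ,U)=33/2
iteration 3: select BQ,FJ (d=19, Q=-133/2); attach at lengths (59/8, 93/8); label the merged cluster BFJQ
  updated: d(BFJQ,R)=5/2, d(BFJQ,U)=47/4
iteration 4: select BFJQ,R (d=5/2, Q=-61/4); attach at lengths (53/8, -33/8); label the merged cluster BFJQR
  updated: d(BFJQR,U)=41/8
iteration 5: select BFJQR,U (d=41/8); attach at lengths (41/16, 41/16); label the merged cluster BFJQRU
final tree: ((((B:10/3,Q:-1/3):59/8,(F:17/8,J:7/8):93/8):53/8,R:-33/8):41/16,U:41/16)
total length: 261/8

((((B:10/3,Q:-1/3):59/8,(F:17/8,J:7/8):93/8):53/8,R:-33/8):41/16,U:41/16)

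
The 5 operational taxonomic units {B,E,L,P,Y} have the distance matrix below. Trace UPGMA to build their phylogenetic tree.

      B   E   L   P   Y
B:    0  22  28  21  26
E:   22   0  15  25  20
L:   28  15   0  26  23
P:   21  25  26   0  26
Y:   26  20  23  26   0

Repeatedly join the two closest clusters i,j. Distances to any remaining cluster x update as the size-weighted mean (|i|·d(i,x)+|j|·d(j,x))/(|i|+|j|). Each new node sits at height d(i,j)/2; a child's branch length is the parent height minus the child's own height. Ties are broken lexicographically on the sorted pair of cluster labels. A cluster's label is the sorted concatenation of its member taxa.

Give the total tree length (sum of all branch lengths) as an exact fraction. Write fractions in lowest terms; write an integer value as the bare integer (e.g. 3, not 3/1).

217/4

iteration 1: select E,L (d=15); attach at lengths (15/2, 15/2); label the merged cluster EL
  updated: d(B,EL)=25, d(EL,P)=51/2, d(EL,Y)=43/2
iteration 2: select B,P (d=21); attach at lengths (21/2, 21/2); label the merged cluster BP
  updated: d(BP,EL)=101/4, d(BP,Y)=26
iteration 3: select EL,Y (d=43/2); attach at lengths (13/4, 43/4); label the merged cluster ELY
  updated: d(BP,ELY)=51/2
iteration 4: select BP,ELY (d=51/2); attach at lengths (9/4, 2); label the merged cluster BELPY
final tree: ((B:21/2,P:21/2):9/4,((E:15/2,L:15/2):13/4,Y:43/4):2)
total length: 217/4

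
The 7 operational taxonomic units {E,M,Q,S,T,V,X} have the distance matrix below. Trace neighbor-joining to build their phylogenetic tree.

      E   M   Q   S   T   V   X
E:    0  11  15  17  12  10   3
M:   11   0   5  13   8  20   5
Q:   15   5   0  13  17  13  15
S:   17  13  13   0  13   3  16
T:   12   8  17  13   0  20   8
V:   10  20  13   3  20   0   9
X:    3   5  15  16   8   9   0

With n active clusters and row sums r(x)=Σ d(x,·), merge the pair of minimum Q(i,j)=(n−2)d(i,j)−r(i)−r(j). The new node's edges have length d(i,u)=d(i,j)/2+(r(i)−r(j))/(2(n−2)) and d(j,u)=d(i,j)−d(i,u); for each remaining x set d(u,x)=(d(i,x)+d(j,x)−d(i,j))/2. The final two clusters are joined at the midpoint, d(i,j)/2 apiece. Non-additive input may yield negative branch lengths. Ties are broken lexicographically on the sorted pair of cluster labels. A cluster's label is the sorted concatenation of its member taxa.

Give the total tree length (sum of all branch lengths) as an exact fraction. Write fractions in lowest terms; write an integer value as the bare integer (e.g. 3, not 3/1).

1. join S+V (d=3, Q=-135) ⇒ SV; edges |S|=3/2, |V|=3/2
  updated: d(E,SV)=12, d(M,SV)=15, d(Q,SV)=23/2, d(SV,T)=15, d(SV,X)=11
2. join M+Q (d=5, Q=-175/2) ⇒ MQ; edges |M|=1/16, |Q|=79/16
  updated: d(E,MQ)=21/2, d(MQ,SV)=43/4, d(MQ,T)=10, d(MQ,X)=15/2
3. join E+X (d=3, Q=-58) ⇒ EX; edges |E|=17/6, |X|=1/6
  updated: d(EX,MQ)=15/2, d(EX,SV)=10, d(EX,T)=17/2
4. join EX+T (d=17/2, Q=-85/2) ⇒ ETX; edges |EX|=19/8, |T|=49/8
  updated: d(ETX,MQ)=9/2, d(ETX,SV)=33/4
5. join ETX+MQ (d=9/2, Q=-47/2) ⇒ EMQTX; edges |ETX|=1, |MQ|=7/2
  updated: d(EMQTX,SV)=29/4
6. join EMQTX+SV (d=29/4) ⇒ EMQSTVX; edges |EMQTX|=29/8, |SV|=29/8
final tree: ((((E:17/6,X:1/6):19/8,T:49/8):1,(M:1/16,Q:79/16):7/2):29/8,(S:3/2,V:3/2):29/8)
total length: 125/4

125/4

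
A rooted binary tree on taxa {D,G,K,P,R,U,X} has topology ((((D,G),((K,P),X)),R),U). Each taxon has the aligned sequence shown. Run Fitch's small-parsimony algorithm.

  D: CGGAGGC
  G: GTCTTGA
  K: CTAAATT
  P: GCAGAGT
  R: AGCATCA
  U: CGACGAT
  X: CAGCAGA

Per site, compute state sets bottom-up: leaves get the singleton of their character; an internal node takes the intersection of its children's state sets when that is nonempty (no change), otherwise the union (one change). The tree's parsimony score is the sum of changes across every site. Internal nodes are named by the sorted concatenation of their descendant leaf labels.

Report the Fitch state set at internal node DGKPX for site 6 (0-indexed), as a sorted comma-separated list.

[col 0] DG: children D:{C}, G:{G} ∪→ {C,G}; cost 1
[col 0] KP: children K:{C}, P:{G} ∪→ {C,G}; cost 1
[col 0] KPX: children KP:{C,G}, X:{C} ∩→ {C}; cost 0
[col 0] DGKPX: children DG:{C,G}, KPX:{C} ∩→ {C}; cost 0
[col 0] DGKPRX: children DGKPX:{C}, R:{A} ∪→ {A,C}; cost 1
[col 0] DGKPRUX: children DGKPRX:{A,C}, U:{C} ∩→ {C}; cost 0
[col 1] DG: children D:{G}, G:{T} ∪→ {G,T}; cost 1
[col 1] KP: children K:{T}, P:{C} ∪→ {C,T}; cost 1
[col 1] KPX: children KP:{C,T}, X:{A} ∪→ {A,C,T}; cost 1
[col 1] DGKPX: children DG:{G,T}, KPX:{A,C,T} ∩→ {T}; cost 0
[col 1] DGKPRX: children DGKPX:{T}, R:{G} ∪→ {G,T}; cost 1
[col 1] DGKPRUX: children DGKPRX:{G,T}, U:{G} ∩→ {G}; cost 0
[col 2] DG: children D:{G}, G:{C} ∪→ {C,G}; cost 1
[col 2] KP: children K:{A}, P:{A} ∩→ {A}; cost 0
[col 2] KPX: children KP:{A}, X:{G} ∪→ {A,G}; cost 1
[col 2] DGKPX: children DG:{C,G}, KPX:{A,G} ∩→ {G}; cost 0
[col 2] DGKPRX: children DGKPX:{G}, R:{C} ∪→ {C,G}; cost 1
[col 2] DGKPRUX: children DGKPRX:{C,G}, U:{A} ∪→ {A,C,G}; cost 1
[col 3] DG: children D:{A}, G:{T} ∪→ {A,T}; cost 1
[col 3] KP: children K:{A}, P:{G} ∪→ {A,G}; cost 1
[col 3] KPX: children KP:{A,G}, X:{C} ∪→ {A,C,G}; cost 1
[col 3] DGKPX: children DG:{A,T}, KPX:{A,C,G} ∩→ {A}; cost 0
[col 3] DGKPRX: children DGKPX:{A}, R:{A} ∩→ {A}; cost 0
[col 3] DGKPRUX: children DGKPRX:{A}, U:{C} ∪→ {A,C}; cost 1
[col 4] DG: children D:{G}, G:{T} ∪→ {G,T}; cost 1
[col 4] KP: children K:{A}, P:{A} ∩→ {A}; cost 0
[col 4] KPX: children KP:{A}, X:{A} ∩→ {A}; cost 0
[col 4] DGKPX: children DG:{G,T}, KPX:{A} ∪→ {A,G,T}; cost 1
[col 4] DGKPRX: children DGKPX:{A,G,T}, R:{T} ∩→ {T}; cost 0
[col 4] DGKPRUX: children DGKPRX:{T}, U:{G} ∪→ {G,T}; cost 1
[col 5] DG: children D:{G}, G:{G} ∩→ {G}; cost 0
[col 5] KP: children K:{T}, P:{G} ∪→ {G,T}; cost 1
[col 5] KPX: children KP:{G,T}, X:{G} ∩→ {G}; cost 0
[col 5] DGKPX: children DG:{G}, KPX:{G} ∩→ {G}; cost 0
[col 5] DGKPRX: children DGKPX:{G}, R:{C} ∪→ {C,G}; cost 1
[col 5] DGKPRUX: children DGKPRX:{C,G}, U:{A} ∪→ {A,C,G}; cost 1
[col 6] DG: children D:{C}, G:{A} ∪→ {A,C}; cost 1
[col 6] KP: children K:{T}, P:{T} ∩→ {T}; cost 0
[col 6] KPX: children KP:{T}, X:{A} ∪→ {A,T}; cost 1
[col 6] DGKPX: children DG:{A,C}, KPX:{A,T} ∩→ {A}; cost 0
[col 6] DGKPRX: children DGKPX:{A}, R:{A} ∩→ {A}; cost 0
[col 6] DGKPRUX: children DGKPRX:{A}, U:{T} ∪→ {A,T}; cost 1
per-site changes: [3, 4, 4, 4, 3, 3, 3]; total = 24

A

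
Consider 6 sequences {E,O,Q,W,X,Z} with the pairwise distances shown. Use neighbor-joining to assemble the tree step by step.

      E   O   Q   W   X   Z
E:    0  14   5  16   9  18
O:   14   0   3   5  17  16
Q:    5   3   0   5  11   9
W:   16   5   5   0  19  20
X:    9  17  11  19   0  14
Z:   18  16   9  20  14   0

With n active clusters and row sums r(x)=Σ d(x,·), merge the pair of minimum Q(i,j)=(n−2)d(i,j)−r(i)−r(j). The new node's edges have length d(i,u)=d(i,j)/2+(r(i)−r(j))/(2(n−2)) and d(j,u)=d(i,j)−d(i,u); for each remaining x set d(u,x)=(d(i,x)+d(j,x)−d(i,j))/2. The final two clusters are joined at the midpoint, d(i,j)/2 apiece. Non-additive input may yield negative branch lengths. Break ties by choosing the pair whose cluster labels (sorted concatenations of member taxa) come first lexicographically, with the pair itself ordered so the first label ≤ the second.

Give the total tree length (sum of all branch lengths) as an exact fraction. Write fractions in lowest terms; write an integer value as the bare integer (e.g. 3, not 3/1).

239/8

1. join O+W (d=5, Q=-100) ⇒ OW; edges |O|=5/4, |W|=15/4
  updated: d(E,OW)=25/2, d(OW,Q)=3/2, d(OW,X)=31/2, d(OW,Z)=31/2
2. join E+X (d=9, Q=-67) ⇒ EX; edges |E|=11/3, |X|=16/3
  updated: d(EX,OW)=19/2, d(EX,Q)=7/2, d(EX,Z)=23/2
3. join EX+Z (d=23/2, Q=-75/2) ⇒ EXZ; edges |EX|=23/8, |Z|=69/8
  updated: d(EXZ,OW)=27/4, d(EXZ,Q)=1/2
4. join EXZ+OW (d=27/4, Q=-35/4) ⇒ EOWXZ; edges |EXZ|=23/8, |OW|=31/8
  updated: d(EOWXZ,Q)=-19/8
5. join EOWXZ+Q (d=-19/8) ⇒ EOQWXZ; edges |EOWXZ|=-19/16, |Q|=-19/16
final tree: ((((E:11/3,X:16/3):23/8,Z:69/8):23/8,(O:5/4,W:15/4):31/8):-19/16,Q:-19/16)
total length: 239/8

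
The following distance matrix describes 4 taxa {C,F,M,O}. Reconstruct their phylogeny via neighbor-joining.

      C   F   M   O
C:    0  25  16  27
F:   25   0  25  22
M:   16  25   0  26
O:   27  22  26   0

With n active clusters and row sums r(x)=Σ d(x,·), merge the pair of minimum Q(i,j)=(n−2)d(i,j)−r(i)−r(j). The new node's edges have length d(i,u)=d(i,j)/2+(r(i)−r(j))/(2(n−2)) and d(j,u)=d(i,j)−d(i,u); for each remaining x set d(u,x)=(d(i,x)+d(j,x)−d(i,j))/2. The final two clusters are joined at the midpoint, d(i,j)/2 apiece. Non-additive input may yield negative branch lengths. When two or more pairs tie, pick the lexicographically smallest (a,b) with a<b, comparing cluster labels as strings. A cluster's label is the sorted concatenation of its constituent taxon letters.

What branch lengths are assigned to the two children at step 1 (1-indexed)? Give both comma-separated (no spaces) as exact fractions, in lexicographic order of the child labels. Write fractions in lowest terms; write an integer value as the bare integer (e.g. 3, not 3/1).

iteration 1: select C,M (d=16, Q=-103); attach at lengths (33/4, 31/4); label the merged cluster CM
  updated: d(CM,F)=17, d(CM,O)=37/2
iteration 2: select CM,F (d=17, Q=-115/2); attach at lengths (27/4, 41/4); label the merged cluster CFM
  updated: d(CFM,O)=47/4
iteration 3: select CFM,O (d=47/4); attach at lengths (47/8, 47/8); label the merged cluster CFMO
final tree: (((C:33/4,M:31/4):27/4,F:41/4):47/8,O:47/8)
total length: 179/4

33/4,31/4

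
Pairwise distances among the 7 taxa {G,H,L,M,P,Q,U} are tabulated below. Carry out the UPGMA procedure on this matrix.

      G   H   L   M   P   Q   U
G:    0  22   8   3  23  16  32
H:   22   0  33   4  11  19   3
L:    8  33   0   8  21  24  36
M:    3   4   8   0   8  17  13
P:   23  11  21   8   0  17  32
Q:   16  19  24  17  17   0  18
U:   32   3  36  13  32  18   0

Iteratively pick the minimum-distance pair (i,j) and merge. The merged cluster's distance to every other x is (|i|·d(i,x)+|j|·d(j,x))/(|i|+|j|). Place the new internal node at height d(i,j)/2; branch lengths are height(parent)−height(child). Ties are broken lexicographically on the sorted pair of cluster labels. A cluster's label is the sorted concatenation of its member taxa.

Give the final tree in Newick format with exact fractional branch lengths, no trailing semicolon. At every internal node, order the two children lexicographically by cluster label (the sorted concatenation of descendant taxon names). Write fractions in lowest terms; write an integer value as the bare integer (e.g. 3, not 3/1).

step 1: merge (G,M) at d=3; branch lengths G→3/2, M→3/2; new cluster GM
  updated: d(GM,H)=13, d(GM,L)=8, d(GM,P)=31/2, d(GM,Q)=33/2, d(GM,U)=45/2
step 2: merge (H,U) at d=3; branch lengths H→3/2, U→3/2; new cluster HU
  updated: d(GM,HU)=71/4, d(HU,L)=69/2, d(HU,P)=43/2, d(HU,Q)=37/2
step 3: merge (GM,L) at d=8; branch lengths GM→5/2, L→4; new cluster GLM
  updated: d(GLM,HU)=70/3, d(GLM,P)=52/3, d(GLM,Q)=19
step 4: merge (P,Q) at d=17; branch lengths P→17/2, Q→17/2; new cluster PQ
  updated: d(GLM,PQ)=109/6, d(HU,PQ)=20
step 5: merge (GLM,PQ) at d=109/6; branch lengths GLM→61/12, PQ→7/12; new cluster GLMPQ
  updated: d(GLMPQ,HU)=22
step 6: merge (GLMPQ,HU) at d=22; branch lengths GLMPQ→23/12, HU→19/2; new cluster GHLMPQU
final tree: ((((G:3/2,M:3/2):5/2,L:4):61/12,(P:17/2,Q:17/2):7/12):23/12,(H:3/2,U:3/2):19/2)
total length: 559/12

((((G:3/2,M:3/2):5/2,L:4):61/12,(P:17/2,Q:17/2):7/12):23/12,(H:3/2,U:3/2):19/2)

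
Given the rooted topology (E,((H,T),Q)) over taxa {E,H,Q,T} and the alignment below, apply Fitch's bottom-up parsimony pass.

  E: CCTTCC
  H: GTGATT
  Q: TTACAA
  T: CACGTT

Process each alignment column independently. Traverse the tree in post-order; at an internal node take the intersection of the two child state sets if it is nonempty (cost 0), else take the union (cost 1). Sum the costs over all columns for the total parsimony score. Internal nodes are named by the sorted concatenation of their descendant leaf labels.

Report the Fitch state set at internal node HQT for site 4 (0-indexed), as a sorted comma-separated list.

site 0, node HT: H={G} ∪ T={C} → {C,G} (+1)
site 0, node HQT: HT={C,G} ∪ Q={T} → {C,G,T} (+1)
site 0, node EHQT: E={C} ∩ HQT={C,G,T} → {C} (+0)
site 1, node HT: H={T} ∪ T={A} → {A,T} (+1)
site 1, node HQT: HT={A,T} ∩ Q={T} → {T} (+0)
site 1, node EHQT: E={C} ∪ HQT={T} → {C,T} (+1)
site 2, node HT: H={G} ∪ T={C} → {C,G} (+1)
site 2, node HQT: HT={C,G} ∪ Q={A} → {A,C,G} (+1)
site 2, node EHQT: E={T} ∪ HQT={A,C,G} → {A,C,G,T} (+1)
site 3, node HT: H={A} ∪ T={G} → {A,G} (+1)
site 3, node HQT: HT={A,G} ∪ Q={C} → {A,C,G} (+1)
site 3, node EHQT: E={T} ∪ HQT={A,C,G} → {A,C,G,T} (+1)
site 4, node HT: H={T} ∩ T={T} → {T} (+0)
site 4, node HQT: HT={T} ∪ Q={A} → {A,T} (+1)
site 4, node EHQT: E={C} ∪ HQT={A,T} → {A,C,T} (+1)
site 5, node HT: H={T} ∩ T={T} → {T} (+0)
site 5, node HQT: HT={T} ∪ Q={A} → {A,T} (+1)
site 5, node EHQT: E={C} ∪ HQT={A,T} → {A,C,T} (+1)
per-site changes: [2, 2, 3, 3, 2, 2]; total = 14

A,T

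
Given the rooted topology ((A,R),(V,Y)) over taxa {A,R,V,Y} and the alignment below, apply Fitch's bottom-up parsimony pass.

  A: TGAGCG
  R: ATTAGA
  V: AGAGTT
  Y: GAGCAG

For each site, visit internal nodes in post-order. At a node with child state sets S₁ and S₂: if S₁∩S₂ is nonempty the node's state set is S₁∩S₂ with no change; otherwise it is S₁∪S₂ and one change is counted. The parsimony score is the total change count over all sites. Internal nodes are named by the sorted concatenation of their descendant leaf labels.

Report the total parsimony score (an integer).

[col 0] AR: children A:{T}, R:{A} ∪→ {A,T}; cost 1
[col 0] VY: children V:{A}, Y:{G} ∪→ {A,G}; cost 1
[col 0] ARVY: children AR:{A,T}, VY:{A,G} ∩→ {A}; cost 0
[col 1] AR: children A:{G}, R:{T} ∪→ {G,T}; cost 1
[col 1] VY: children V:{G}, Y:{A} ∪→ {A,G}; cost 1
[col 1] ARVY: children AR:{G,T}, VY:{A,G} ∩→ {G}; cost 0
[col 2] AR: children A:{A}, R:{T} ∪→ {A,T}; cost 1
[col 2] VY: children V:{A}, Y:{G} ∪→ {A,G}; cost 1
[col 2] ARVY: children AR:{A,T}, VY:{A,G} ∩→ {A}; cost 0
[col 3] AR: children A:{G}, R:{A} ∪→ {A,G}; cost 1
[col 3] VY: children V:{G}, Y:{C} ∪→ {C,G}; cost 1
[col 3] ARVY: children AR:{A,G}, VY:{C,G} ∩→ {G}; cost 0
[col 4] AR: children A:{C}, R:{G} ∪→ {C,G}; cost 1
[col 4] VY: children V:{T}, Y:{A} ∪→ {A,T}; cost 1
[col 4] ARVY: children AR:{C,G}, VY:{A,T} ∪→ {A,C,G,T}; cost 1
[col 5] AR: children A:{G}, R:{A} ∪→ {A,G}; cost 1
[col 5] VY: children V:{T}, Y:{G} ∪→ {G,T}; cost 1
[col 5] ARVY: children AR:{A,G}, VY:{G,T} ∩→ {G}; cost 0
per-site changes: [2, 2, 2, 2, 3, 2]; total = 13

13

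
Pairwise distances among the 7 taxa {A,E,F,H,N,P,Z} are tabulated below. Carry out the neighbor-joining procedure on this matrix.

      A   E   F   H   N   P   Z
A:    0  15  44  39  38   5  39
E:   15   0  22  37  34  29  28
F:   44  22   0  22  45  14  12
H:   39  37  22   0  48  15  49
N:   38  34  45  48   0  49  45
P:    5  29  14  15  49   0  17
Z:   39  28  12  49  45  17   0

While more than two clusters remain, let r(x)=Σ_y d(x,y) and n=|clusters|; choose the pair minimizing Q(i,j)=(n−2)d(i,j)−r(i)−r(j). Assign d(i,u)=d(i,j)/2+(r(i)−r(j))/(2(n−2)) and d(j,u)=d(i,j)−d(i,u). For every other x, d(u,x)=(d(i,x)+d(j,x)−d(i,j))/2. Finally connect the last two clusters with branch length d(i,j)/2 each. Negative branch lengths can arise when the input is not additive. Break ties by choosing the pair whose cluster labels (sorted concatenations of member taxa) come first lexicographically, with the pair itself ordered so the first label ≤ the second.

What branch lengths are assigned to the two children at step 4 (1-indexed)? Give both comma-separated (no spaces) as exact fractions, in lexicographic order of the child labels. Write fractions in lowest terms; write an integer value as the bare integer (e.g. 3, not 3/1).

61/16,139/16

iteration 1: select F,Z (d=12, Q=-289); attach at lengths (29/10, 91/10); label the merged cluster FZ
  updated: d(A,FZ)=71/2, d(E,FZ)=19, d(FZ,H)=59/2, d(FZ,N)=39, d(FZ,P)=19/2
iteration 2: select A,P (d=5, Q=-220); attach at lengths (45/8, -5/8); label the merged cluster AP
  updated: d(AP,E)=39/2, d(AP,FZ)=20, d(AP,H)=49/2, d(AP,N)=41
iteration 3: select AP,H (d=49/2, Q=-341/2); attach at lengths (79/12, 215/12); label the merged cluster AHP
  updated: d(AHP,E)=16, d(AHP,FZ)=25/2, d(AHP,N)=129/4
iteration 4: select AHP,FZ (d=25/2, Q=-425/4); attach at lengths (61/16, 139/16); label the merged cluster AFHPZ
  updated: d(AFHPZ,E)=45/4, d(AFHPZ,N)=235/8
iteration 5: select AFHPZ,E (d=45/4, Q=-597/8); attach at lengths (53/16, 127/16); label the merged cluster AEFHPZ
  updated: d(AEFHPZ,N)=417/16
iteration 6: select AEFHPZ,N (d=417/16); attach at lengths (417/32, 417/32); label the merged cluster AEFHNPZ
final tree: (((((A:45/8,P:-5/8):79/12,H:215/12):61/16,(F:29/10,Z:91/10):139/16):53/16,E:127/16):417/32,N:417/32)
total length: 1461/16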